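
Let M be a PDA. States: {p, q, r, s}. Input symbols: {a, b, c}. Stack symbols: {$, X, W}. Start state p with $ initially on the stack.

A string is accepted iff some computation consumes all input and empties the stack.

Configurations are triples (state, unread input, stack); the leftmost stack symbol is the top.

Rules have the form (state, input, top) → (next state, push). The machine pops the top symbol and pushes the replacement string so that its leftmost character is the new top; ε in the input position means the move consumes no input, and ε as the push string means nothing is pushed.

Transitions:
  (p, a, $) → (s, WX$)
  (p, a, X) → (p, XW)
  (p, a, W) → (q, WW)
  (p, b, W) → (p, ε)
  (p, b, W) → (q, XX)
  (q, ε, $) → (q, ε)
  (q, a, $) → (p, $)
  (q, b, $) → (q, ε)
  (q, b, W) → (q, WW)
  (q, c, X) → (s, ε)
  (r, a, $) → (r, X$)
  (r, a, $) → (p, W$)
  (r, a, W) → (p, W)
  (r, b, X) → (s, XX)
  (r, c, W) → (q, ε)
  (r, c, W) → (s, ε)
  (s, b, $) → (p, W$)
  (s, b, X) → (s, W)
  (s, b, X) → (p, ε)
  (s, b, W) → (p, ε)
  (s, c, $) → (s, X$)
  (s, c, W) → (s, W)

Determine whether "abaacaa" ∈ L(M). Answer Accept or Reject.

Reject

No computation consumes all input and empties the stack.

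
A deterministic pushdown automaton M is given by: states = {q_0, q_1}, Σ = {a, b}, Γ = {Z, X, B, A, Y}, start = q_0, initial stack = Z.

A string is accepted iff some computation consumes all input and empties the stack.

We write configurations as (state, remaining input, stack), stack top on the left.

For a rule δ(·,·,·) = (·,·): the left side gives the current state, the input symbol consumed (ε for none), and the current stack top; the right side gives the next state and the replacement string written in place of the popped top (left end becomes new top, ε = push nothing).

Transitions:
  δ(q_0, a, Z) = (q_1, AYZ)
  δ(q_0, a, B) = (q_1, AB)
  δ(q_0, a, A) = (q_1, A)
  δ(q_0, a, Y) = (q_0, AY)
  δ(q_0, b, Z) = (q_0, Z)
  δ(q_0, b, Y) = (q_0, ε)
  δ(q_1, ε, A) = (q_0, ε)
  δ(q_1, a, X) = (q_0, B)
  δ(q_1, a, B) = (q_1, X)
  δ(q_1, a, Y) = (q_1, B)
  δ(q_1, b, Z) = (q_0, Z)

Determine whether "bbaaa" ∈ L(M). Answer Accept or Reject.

Reject

(q_0, bbaaa, Z) ⊢ (q_0, baaa, Z) ⊢ (q_0, aaa, Z) ⊢ (q_1, aa, AYZ) ⊢ (q_0, aa, YZ) ⊢ (q_0, a, AYZ) ⊢ (q_1, ε, AYZ) ⊢ (q_0, ε, YZ)
All input consumed; stack is YZ, not empty, and no further ε-move applies.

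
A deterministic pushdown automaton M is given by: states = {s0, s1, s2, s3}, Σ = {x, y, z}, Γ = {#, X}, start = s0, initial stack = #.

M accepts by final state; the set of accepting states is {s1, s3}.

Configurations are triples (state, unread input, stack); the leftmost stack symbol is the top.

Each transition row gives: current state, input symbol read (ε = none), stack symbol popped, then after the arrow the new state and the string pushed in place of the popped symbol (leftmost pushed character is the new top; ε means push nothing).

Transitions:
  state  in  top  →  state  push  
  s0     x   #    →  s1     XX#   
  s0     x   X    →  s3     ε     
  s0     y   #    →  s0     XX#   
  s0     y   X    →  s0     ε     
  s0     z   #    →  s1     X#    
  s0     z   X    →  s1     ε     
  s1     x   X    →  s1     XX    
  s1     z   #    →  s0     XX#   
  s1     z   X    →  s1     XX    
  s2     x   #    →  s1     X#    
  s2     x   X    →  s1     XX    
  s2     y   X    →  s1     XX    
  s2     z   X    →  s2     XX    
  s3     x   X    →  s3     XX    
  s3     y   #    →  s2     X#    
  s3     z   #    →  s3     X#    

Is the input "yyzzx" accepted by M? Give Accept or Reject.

(s0, yyzzx, #) ⊢ (s0, yzzx, XX#) ⊢ (s0, zzx, X#) ⊢ (s1, zx, #) ⊢ (s0, x, XX#) ⊢ (s3, ε, X#)
All input consumed; state s3 ∈ F.

Accept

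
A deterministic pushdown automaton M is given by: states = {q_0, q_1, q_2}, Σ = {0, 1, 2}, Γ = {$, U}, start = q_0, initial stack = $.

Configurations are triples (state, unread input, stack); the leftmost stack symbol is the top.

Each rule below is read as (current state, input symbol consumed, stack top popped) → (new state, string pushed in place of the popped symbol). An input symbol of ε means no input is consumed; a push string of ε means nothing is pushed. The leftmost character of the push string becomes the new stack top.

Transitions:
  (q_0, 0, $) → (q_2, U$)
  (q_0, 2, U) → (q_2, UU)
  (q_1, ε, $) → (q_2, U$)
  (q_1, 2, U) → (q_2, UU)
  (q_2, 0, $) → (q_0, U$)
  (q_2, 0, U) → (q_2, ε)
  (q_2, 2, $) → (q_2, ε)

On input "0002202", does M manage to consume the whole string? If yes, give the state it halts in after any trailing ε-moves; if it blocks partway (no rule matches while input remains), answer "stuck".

(q_0, 0002202, $) ⊢ (q_2, 002202, U$) ⊢ (q_2, 02202, $) ⊢ (q_0, 2202, U$) ⊢ (q_2, 202, UU$)
No transition for (q_2, 2, top U); M blocks with input 202 remaining.

stuck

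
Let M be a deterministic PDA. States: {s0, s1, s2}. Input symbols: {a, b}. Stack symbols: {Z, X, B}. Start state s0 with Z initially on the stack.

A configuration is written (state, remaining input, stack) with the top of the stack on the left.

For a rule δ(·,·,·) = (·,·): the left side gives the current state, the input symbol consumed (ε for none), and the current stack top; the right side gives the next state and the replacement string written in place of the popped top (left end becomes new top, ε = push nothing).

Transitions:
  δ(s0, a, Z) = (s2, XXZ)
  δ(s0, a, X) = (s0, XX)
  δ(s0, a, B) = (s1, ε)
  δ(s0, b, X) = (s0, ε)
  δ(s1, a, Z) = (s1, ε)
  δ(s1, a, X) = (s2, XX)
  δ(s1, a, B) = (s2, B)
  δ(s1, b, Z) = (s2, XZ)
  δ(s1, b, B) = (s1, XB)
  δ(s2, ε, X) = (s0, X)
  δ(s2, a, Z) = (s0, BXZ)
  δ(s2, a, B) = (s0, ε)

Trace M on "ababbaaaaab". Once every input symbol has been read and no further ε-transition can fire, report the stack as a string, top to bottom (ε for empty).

XXXXXZ

(s0, ababbaaaaab, Z)
  read a, top Z: go to s2, push XXZ → (s2, babbaaaaab, XXZ)
  ε-move, top X: go to s0, push X → (s0, babbaaaaab, XXZ)
  read b, top X: go to s0, push ε → (s0, abbaaaaab, XZ)
  read a, top X: go to s0, push XX → (s0, bbaaaaab, XXZ)
  read b, top X: go to s0, push ε → (s0, baaaaab, XZ)
  read b, top X: go to s0, push ε → (s0, aaaaab, Z)
  read a, top Z: go to s2, push XXZ → (s2, aaaab, XXZ)
  ε-move, top X: go to s0, push X → (s0, aaaab, XXZ)
  read a, top X: go to s0, push XX → (s0, aaab, XXXZ)
  read a, top X: go to s0, push XX → (s0, aab, XXXXZ)
  read a, top X: go to s0, push XX → (s0, ab, XXXXXZ)
  read a, top X: go to s0, push XX → (s0, b, XXXXXXZ)
  read b, top X: go to s0, push ε → (s0, ε, XXXXXZ)
All input consumed in state s0 with stack XXXXXZ.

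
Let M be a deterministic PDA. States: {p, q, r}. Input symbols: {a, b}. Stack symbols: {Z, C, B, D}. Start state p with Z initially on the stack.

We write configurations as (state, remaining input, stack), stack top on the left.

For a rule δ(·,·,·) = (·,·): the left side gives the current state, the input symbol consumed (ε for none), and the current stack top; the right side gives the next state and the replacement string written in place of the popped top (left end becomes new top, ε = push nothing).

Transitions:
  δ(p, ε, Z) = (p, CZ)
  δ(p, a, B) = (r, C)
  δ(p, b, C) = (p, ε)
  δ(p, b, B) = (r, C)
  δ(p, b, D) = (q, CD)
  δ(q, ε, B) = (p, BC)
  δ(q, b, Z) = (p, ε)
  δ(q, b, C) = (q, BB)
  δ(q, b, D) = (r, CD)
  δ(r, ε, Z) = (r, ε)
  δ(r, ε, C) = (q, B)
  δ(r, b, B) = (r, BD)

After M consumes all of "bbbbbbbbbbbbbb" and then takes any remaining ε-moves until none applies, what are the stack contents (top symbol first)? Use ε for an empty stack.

CZ

(p, bbbbbbbbbbbbbb, Z)
  ε-move, top Z: go to p, push CZ → (p, bbbbbbbbbbbbbb, CZ)
  read b, top C: go to p, push ε → (p, bbbbbbbbbbbbb, Z)
  ε-move, top Z: go to p, push CZ → (p, bbbbbbbbbbbbb, CZ)
  read b, top C: go to p, push ε → (p, bbbbbbbbbbbb, Z)
  ε-move, top Z: go to p, push CZ → (p, bbbbbbbbbbbb, CZ)
  read b, top C: go to p, push ε → (p, bbbbbbbbbbb, Z)
  ε-move, top Z: go to p, push CZ → (p, bbbbbbbbbbb, CZ)
  read b, top C: go to p, push ε → (p, bbbbbbbbbb, Z)
  ε-move, top Z: go to p, push CZ → (p, bbbbbbbbbb, CZ)
  read b, top C: go to p, push ε → (p, bbbbbbbbb, Z)
  ε-move, top Z: go to p, push CZ → (p, bbbbbbbbb, CZ)
  read b, top C: go to p, push ε → (p, bbbbbbbb, Z)
  ε-move, top Z: go to p, push CZ → (p, bbbbbbbb, CZ)
  read b, top C: go to p, push ε → (p, bbbbbbb, Z)
  ε-move, top Z: go to p, push CZ → (p, bbbbbbb, CZ)
  read b, top C: go to p, push ε → (p, bbbbbb, Z)
  ε-move, top Z: go to p, push CZ → (p, bbbbbb, CZ)
  read b, top C: go to p, push ε → (p, bbbbb, Z)
  ε-move, top Z: go to p, push CZ → (p, bbbbb, CZ)
  read b, top C: go to p, push ε → (p, bbbb, Z)
  ε-move, top Z: go to p, push CZ → (p, bbbb, CZ)
  read b, top C: go to p, push ε → (p, bbb, Z)
  ε-move, top Z: go to p, push CZ → (p, bbb, CZ)
  read b, top C: go to p, push ε → (p, bb, Z)
  ε-move, top Z: go to p, push CZ → (p, bb, CZ)
  read b, top C: go to p, push ε → (p, b, Z)
  ε-move, top Z: go to p, push CZ → (p, b, CZ)
  read b, top C: go to p, push ε → (p, ε, Z)
  ε-move, top Z: go to p, push CZ → (p, ε, CZ)
All input consumed in state p with stack CZ.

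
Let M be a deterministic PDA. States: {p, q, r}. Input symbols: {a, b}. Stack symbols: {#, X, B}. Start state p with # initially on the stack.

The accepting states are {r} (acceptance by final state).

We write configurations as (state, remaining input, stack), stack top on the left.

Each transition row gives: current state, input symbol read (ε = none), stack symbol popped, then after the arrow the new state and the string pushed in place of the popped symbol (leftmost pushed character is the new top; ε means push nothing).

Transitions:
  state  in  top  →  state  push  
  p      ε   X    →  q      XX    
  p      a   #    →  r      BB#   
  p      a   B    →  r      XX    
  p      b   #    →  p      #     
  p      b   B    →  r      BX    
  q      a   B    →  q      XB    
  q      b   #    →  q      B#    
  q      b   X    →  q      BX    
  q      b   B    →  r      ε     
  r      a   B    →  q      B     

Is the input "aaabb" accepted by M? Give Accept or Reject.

(p, aaabb, #)
  read a, top #: go to r, push BB# → (r, aabb, BB#)
  read a, top B: go to q, push B → (q, abb, BB#)
  read a, top B: go to q, push XB → (q, bb, XBB#)
  read b, top X: go to q, push BX → (q, b, BXBB#)
  read b, top B: go to r, push ε → (r, ε, XBB#)
All input consumed; state r ∈ F.

Accept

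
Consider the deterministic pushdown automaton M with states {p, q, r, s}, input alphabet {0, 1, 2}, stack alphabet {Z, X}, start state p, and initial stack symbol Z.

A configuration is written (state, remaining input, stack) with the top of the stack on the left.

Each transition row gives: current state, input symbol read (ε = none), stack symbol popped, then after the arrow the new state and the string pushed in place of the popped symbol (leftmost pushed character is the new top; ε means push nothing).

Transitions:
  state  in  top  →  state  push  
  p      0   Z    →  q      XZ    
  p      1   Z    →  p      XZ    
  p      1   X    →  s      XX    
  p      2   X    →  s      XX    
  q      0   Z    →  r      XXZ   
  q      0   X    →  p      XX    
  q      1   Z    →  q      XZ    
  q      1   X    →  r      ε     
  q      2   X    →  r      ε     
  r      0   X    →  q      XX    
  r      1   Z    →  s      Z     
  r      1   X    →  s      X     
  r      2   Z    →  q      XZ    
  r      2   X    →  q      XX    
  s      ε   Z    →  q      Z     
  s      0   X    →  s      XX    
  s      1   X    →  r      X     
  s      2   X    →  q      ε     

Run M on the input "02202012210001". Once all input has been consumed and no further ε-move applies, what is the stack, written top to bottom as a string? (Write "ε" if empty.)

(p, 02202012210001, Z)
  read 0, top Z: go to q, push XZ → (q, 2202012210001, XZ)
  read 2, top X: go to r, push ε → (r, 202012210001, Z)
  read 2, top Z: go to q, push XZ → (q, 02012210001, XZ)
  read 0, top X: go to p, push XX → (p, 2012210001, XXZ)
  read 2, top X: go to s, push XX → (s, 012210001, XXXZ)
  read 0, top X: go to s, push XX → (s, 12210001, XXXXZ)
  read 1, top X: go to r, push X → (r, 2210001, XXXXZ)
  read 2, top X: go to q, push XX → (q, 210001, XXXXXZ)
  read 2, top X: go to r, push ε → (r, 10001, XXXXZ)
  read 1, top X: go to s, push X → (s, 0001, XXXXZ)
  read 0, top X: go to s, push XX → (s, 001, XXXXXZ)
  read 0, top X: go to s, push XX → (s, 01, XXXXXXZ)
  read 0, top X: go to s, push XX → (s, 1, XXXXXXXZ)
  read 1, top X: go to r, push X → (r, ε, XXXXXXXZ)
All input consumed in state r with stack XXXXXXXZ.

XXXXXXXZ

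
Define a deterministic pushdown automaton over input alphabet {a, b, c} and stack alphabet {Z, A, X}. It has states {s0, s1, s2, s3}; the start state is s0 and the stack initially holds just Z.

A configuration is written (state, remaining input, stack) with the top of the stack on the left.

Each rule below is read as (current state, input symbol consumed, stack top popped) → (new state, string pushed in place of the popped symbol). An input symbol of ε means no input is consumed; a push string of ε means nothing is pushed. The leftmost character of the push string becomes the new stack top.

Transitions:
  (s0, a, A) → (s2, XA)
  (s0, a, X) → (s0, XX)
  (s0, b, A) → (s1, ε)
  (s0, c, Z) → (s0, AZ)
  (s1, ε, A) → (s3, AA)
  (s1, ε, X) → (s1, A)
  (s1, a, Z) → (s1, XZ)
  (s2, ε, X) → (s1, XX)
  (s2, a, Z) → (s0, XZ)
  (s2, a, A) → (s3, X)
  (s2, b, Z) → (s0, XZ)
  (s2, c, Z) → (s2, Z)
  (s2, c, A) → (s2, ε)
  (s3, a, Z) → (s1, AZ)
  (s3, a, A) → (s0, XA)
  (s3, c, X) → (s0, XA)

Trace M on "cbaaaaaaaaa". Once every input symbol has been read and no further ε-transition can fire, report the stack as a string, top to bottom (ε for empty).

(s0, cbaaaaaaaaa, Z)
  read c, top Z: go to s0, push AZ → (s0, baaaaaaaaa, AZ)
  read b, top A: go to s1, push ε → (s1, aaaaaaaaa, Z)
  read a, top Z: go to s1, push XZ → (s1, aaaaaaaa, XZ)
  ε-move, top X: go to s1, push A → (s1, aaaaaaaa, AZ)
  ε-move, top A: go to s3, push AA → (s3, aaaaaaaa, AAZ)
  read a, top A: go to s0, push XA → (s0, aaaaaaa, XAAZ)
  read a, top X: go to s0, push XX → (s0, aaaaaa, XXAAZ)
  read a, top X: go to s0, push XX → (s0, aaaaa, XXXAAZ)
  read a, top X: go to s0, push XX → (s0, aaaa, XXXXAAZ)
  read a, top X: go to s0, push XX → (s0, aaa, XXXXXAAZ)
  read a, top X: go to s0, push XX → (s0, aa, XXXXXXAAZ)
  read a, top X: go to s0, push XX → (s0, a, XXXXXXXAAZ)
  read a, top X: go to s0, push XX → (s0, ε, XXXXXXXXAAZ)
All input consumed in state s0 with stack XXXXXXXXAAZ.

XXXXXXXXAAZ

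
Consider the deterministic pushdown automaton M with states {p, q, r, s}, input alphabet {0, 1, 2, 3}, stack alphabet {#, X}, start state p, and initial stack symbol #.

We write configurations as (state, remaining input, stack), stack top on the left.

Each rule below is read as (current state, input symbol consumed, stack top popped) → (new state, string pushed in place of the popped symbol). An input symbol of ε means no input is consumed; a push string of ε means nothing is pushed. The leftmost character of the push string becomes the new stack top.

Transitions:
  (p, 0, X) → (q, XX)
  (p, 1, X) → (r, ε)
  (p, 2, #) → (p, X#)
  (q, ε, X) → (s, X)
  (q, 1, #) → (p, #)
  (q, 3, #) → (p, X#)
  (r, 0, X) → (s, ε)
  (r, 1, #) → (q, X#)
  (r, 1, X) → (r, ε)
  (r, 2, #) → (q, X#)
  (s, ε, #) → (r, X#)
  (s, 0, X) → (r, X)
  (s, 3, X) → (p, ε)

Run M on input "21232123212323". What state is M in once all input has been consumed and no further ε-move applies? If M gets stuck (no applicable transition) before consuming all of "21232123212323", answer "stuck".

stuck

(p, 21232123212323, #)
  read 2, top #: go to p, push X# → (p, 1232123212323, X#)
  read 1, top X: go to r, push ε → (r, 232123212323, #)
  read 2, top #: go to q, push X# → (q, 32123212323, X#)
  ε-move, top X: go to s, push X → (s, 32123212323, X#)
  read 3, top X: go to p, push ε → (p, 2123212323, #)
  read 2, top #: go to p, push X# → (p, 123212323, X#)
  read 1, top X: go to r, push ε → (r, 23212323, #)
  read 2, top #: go to q, push X# → (q, 3212323, X#)
  ε-move, top X: go to s, push X → (s, 3212323, X#)
  read 3, top X: go to p, push ε → (p, 212323, #)
  read 2, top #: go to p, push X# → (p, 12323, X#)
  read 1, top X: go to r, push ε → (r, 2323, #)
  read 2, top #: go to q, push X# → (q, 323, X#)
  ε-move, top X: go to s, push X → (s, 323, X#)
  read 3, top X: go to p, push ε → (p, 23, #)
  read 2, top #: go to p, push X# → (p, 3, X#)
No transition for (p, 3, top X); M blocks with input 3 remaining.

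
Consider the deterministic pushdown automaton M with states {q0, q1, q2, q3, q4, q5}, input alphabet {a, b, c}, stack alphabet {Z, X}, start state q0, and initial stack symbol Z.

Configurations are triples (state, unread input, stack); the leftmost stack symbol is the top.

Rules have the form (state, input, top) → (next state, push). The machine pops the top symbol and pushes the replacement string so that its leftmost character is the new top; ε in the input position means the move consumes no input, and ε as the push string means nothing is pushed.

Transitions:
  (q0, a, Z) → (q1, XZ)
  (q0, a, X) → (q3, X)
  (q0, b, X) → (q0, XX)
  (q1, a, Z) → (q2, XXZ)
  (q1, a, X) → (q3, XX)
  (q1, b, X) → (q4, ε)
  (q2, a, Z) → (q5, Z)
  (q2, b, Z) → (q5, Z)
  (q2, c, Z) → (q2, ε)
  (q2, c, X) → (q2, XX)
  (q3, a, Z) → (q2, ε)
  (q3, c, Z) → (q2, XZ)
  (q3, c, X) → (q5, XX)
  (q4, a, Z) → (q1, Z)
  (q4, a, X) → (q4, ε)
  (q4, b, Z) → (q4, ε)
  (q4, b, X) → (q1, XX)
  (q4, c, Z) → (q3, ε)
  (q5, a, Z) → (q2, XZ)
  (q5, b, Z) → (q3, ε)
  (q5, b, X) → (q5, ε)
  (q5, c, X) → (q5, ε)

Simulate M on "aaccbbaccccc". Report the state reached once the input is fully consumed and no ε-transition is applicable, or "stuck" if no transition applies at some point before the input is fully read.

q2

(q0, aaccbbaccccc, Z)
  read a, top Z: go to q1, push XZ → (q1, accbbaccccc, XZ)
  read a, top X: go to q3, push XX → (q3, ccbbaccccc, XXZ)
  read c, top X: go to q5, push XX → (q5, cbbaccccc, XXXZ)
  read c, top X: go to q5, push ε → (q5, bbaccccc, XXZ)
  read b, top X: go to q5, push ε → (q5, baccccc, XZ)
  read b, top X: go to q5, push ε → (q5, accccc, Z)
  read a, top Z: go to q2, push XZ → (q2, ccccc, XZ)
  read c, top X: go to q2, push XX → (q2, cccc, XXZ)
  read c, top X: go to q2, push XX → (q2, ccc, XXXZ)
  read c, top X: go to q2, push XX → (q2, cc, XXXXZ)
  read c, top X: go to q2, push XX → (q2, c, XXXXXZ)
  read c, top X: go to q2, push XX → (q2, ε, XXXXXXZ)
All input consumed; M is in state q2.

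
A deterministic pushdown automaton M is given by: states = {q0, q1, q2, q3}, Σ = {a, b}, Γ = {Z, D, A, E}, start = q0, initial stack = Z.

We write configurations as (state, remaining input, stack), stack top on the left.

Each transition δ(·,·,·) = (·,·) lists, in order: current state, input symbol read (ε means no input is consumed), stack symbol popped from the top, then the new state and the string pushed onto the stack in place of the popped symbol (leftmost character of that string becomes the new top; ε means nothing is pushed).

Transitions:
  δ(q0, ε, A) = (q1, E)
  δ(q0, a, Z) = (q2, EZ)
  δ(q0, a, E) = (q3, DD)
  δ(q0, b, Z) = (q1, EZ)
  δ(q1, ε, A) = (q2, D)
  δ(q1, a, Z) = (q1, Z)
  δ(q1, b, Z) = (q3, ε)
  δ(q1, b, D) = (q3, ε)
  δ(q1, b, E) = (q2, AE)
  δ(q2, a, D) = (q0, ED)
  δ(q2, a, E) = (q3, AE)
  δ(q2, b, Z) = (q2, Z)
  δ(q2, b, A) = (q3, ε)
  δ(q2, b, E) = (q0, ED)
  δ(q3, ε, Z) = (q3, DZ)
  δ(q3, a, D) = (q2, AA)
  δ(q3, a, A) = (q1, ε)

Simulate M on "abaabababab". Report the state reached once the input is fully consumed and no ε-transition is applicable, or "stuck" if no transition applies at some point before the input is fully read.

(q0, abaabababab, Z) ⊢ (q2, baabababab, EZ) ⊢ (q0, aabababab, EDZ) ⊢ (q3, abababab, DDDZ) ⊢ (q2, bababab, AADDZ) ⊢ (q3, ababab, ADDZ) ⊢ (q1, babab, DDZ) ⊢ (q3, abab, DZ) ⊢ (q2, bab, AAZ) ⊢ (q3, ab, AZ) ⊢ (q1, b, Z) ⊢ (q3, ε, ε)
All input consumed; M is in state q3.

q3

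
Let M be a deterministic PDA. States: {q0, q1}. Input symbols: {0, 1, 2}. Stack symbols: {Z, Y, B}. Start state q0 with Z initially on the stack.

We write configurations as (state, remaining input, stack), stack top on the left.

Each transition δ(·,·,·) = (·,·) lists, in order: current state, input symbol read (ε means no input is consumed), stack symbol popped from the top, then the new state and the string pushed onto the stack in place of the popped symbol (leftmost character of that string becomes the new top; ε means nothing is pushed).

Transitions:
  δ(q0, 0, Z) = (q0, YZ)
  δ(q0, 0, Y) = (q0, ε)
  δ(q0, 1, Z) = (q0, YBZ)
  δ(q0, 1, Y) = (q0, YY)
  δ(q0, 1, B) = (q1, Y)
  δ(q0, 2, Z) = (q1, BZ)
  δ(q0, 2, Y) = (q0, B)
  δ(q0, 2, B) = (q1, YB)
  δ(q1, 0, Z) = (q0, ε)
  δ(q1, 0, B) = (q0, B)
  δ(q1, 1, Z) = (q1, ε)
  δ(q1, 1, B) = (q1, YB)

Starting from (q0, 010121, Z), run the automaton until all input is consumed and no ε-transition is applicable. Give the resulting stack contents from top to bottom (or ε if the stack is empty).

(q0, 010121, Z)
  read 0, top Z: go to q0, push YZ → (q0, 10121, YZ)
  read 1, top Y: go to q0, push YY → (q0, 0121, YYZ)
  read 0, top Y: go to q0, push ε → (q0, 121, YZ)
  read 1, top Y: go to q0, push YY → (q0, 21, YYZ)
  read 2, top Y: go to q0, push B → (q0, 1, BYZ)
  read 1, top B: go to q1, push Y → (q1, ε, YYZ)
All input consumed in state q1 with stack YYZ.

YYZ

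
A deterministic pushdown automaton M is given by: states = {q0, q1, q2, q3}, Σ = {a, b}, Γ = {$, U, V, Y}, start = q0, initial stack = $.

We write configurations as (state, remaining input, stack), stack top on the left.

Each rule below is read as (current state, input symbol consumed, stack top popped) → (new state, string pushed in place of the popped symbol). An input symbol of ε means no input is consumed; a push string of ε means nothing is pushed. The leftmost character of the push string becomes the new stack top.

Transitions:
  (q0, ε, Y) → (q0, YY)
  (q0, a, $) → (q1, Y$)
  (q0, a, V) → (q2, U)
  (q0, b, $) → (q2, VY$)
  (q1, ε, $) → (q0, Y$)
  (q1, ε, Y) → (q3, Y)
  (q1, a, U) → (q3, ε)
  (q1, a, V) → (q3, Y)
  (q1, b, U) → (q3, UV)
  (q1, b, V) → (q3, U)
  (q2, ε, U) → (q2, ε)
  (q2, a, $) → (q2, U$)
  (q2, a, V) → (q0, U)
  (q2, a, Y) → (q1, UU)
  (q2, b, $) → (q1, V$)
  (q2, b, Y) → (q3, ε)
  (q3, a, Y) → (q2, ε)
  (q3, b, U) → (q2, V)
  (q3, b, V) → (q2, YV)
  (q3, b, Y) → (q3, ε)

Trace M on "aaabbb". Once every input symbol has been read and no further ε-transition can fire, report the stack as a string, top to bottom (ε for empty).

V$

(q0, aaabbb, $) ⊢ (q1, aabbb, Y$) ⊢ (q3, aabbb, Y$) ⊢ (q2, abbb, $) ⊢ (q2, bbb, U$) ⊢ (q2, bbb, $) ⊢ (q1, bb, V$) ⊢ (q3, b, U$) ⊢ (q2, ε, V$)
All input consumed in state q2 with stack V$.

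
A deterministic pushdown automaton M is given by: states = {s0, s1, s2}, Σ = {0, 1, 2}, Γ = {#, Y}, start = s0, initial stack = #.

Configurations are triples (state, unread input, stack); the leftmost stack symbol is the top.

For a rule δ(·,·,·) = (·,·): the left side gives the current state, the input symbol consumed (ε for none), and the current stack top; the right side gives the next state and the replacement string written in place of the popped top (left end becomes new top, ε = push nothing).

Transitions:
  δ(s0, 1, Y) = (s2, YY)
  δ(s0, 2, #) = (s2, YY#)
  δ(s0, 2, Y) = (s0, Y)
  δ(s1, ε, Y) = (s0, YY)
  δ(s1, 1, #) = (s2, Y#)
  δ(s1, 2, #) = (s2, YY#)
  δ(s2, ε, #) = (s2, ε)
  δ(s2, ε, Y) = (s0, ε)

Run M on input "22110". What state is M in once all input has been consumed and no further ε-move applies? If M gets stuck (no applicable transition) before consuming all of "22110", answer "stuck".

(s0, 22110, #) ⊢ (s2, 2110, YY#) ⊢ (s0, 2110, Y#) ⊢ (s0, 110, Y#) ⊢ (s2, 10, YY#) ⊢ (s0, 10, Y#) ⊢ (s2, 0, YY#) ⊢ (s0, 0, Y#)
No transition for (s0, 0, top Y); M blocks with input 0 remaining.

stuck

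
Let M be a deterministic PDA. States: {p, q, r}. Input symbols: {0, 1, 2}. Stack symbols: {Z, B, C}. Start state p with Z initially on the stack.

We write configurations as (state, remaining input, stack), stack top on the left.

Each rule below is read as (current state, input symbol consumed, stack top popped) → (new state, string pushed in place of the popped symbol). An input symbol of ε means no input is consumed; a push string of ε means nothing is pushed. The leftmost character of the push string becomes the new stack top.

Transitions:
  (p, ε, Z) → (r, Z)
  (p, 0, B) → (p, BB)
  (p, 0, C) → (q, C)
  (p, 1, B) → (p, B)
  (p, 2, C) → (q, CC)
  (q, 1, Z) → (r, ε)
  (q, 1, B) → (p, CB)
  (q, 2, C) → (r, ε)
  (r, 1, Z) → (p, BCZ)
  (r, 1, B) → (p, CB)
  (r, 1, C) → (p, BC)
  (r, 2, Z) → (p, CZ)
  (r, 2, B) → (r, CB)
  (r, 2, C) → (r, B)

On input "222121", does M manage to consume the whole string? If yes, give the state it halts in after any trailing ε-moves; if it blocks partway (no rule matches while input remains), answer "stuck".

(p, 222121, Z)
  ε-move, top Z: go to r, push Z → (r, 222121, Z)
  read 2, top Z: go to p, push CZ → (p, 22121, CZ)
  read 2, top C: go to q, push CC → (q, 2121, CCZ)
  read 2, top C: go to r, push ε → (r, 121, CZ)
  read 1, top C: go to p, push BC → (p, 21, BCZ)
No transition for (p, 2, top B); M blocks with input 21 remaining.

stuck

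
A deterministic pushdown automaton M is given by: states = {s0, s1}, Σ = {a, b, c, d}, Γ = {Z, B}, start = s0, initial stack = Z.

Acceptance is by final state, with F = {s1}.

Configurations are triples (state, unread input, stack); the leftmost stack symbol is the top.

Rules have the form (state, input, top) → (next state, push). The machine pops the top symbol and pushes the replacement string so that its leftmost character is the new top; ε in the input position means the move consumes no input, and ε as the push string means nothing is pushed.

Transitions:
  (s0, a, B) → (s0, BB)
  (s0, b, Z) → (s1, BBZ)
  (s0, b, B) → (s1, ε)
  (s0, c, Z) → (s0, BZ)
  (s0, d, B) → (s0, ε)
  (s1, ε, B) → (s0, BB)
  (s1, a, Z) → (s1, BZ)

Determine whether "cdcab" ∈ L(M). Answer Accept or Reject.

(s0, cdcab, Z)
  read c, top Z: go to s0, push BZ → (s0, dcab, BZ)
  read d, top B: go to s0, push ε → (s0, cab, Z)
  read c, top Z: go to s0, push BZ → (s0, ab, BZ)
  read a, top B: go to s0, push BB → (s0, b, BBZ)
  read b, top B: go to s1, push ε → (s1, ε, BZ)
All input consumed; state s1 ∈ F.

Accept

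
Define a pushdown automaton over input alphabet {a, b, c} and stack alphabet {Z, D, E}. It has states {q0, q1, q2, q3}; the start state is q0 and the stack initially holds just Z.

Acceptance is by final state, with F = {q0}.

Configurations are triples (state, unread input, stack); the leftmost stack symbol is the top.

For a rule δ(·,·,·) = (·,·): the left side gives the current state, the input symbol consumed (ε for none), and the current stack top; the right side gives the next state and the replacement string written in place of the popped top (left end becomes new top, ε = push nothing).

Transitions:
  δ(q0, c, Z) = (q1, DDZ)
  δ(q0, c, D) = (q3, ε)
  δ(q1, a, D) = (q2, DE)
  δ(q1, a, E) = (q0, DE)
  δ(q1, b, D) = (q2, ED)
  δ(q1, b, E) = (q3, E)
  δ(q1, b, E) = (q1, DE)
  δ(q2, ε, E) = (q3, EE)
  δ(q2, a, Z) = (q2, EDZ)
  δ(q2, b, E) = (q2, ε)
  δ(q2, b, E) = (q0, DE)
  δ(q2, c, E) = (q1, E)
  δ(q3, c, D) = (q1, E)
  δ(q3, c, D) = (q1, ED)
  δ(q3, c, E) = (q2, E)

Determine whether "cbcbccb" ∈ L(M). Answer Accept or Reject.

One accepting computation: (q0, cbcbccb, Z) ⊢ (q1, bcbccb, DDZ) ⊢ (q2, cbccb, EDDZ) ⊢ (q3, cbccb, EEDDZ) ⊢ (q2, bccb, EEDDZ) ⊢ (q0, ccb, DEEDDZ) ⊢ (q3, cb, EEDDZ) ⊢ (q2, b, EEDDZ) ⊢ (q0, ε, DEEDDZ)
All input consumed and state q0 ∈ F.

Accept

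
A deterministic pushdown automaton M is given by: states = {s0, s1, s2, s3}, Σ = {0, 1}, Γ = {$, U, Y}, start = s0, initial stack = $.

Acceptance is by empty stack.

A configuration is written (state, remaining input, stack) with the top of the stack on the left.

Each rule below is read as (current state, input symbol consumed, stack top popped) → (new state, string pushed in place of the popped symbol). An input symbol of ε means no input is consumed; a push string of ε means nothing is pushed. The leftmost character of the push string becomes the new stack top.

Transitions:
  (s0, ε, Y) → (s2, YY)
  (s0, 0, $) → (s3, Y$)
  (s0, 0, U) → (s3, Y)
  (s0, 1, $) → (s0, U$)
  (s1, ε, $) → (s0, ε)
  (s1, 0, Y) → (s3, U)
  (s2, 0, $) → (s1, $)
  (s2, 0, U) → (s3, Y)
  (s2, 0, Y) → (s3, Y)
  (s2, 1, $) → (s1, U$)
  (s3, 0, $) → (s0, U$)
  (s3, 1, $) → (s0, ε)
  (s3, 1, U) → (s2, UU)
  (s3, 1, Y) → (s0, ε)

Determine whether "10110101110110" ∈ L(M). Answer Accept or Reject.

(s0, 10110101110110, $) ⊢ (s0, 0110101110110, U$) ⊢ (s3, 110101110110, Y$) ⊢ (s0, 10101110110, $) ⊢ (s0, 0101110110, U$) ⊢ (s3, 101110110, Y$) ⊢ (s0, 01110110, $) ⊢ (s3, 1110110, Y$) ⊢ (s0, 110110, $) ⊢ (s0, 10110, U$)
No transition applies at (s0, 10110, U$); input not fully consumed.

Reject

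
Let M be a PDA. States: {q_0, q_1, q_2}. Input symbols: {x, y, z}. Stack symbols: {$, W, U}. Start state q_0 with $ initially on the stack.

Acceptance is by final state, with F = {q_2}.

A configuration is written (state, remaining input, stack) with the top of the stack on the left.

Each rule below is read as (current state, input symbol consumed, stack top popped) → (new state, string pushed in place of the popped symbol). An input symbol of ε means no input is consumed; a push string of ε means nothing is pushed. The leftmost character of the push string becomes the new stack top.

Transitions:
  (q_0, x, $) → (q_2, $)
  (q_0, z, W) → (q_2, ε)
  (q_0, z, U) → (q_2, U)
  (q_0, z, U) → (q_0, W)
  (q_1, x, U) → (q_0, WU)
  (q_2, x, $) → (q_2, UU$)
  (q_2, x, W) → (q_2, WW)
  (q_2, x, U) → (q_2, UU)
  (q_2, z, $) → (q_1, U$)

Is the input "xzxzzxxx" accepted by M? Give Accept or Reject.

No computation consumes all input and reaches a final state.

Reject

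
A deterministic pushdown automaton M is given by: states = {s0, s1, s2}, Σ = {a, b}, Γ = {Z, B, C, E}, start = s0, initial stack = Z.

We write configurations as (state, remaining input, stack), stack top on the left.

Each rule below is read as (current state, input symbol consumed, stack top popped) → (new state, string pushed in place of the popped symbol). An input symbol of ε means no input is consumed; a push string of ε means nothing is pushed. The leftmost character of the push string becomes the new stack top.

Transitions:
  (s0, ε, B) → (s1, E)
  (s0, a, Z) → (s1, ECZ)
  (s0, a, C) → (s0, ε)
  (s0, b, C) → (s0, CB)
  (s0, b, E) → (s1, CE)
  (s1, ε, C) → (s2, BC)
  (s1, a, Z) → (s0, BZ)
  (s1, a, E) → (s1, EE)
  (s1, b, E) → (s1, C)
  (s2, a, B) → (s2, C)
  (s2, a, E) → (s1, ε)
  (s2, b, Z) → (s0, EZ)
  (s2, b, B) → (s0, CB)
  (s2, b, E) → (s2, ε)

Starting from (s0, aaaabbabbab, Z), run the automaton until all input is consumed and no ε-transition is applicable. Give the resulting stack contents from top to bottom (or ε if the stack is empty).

(s0, aaaabbabbab, Z)
  read a, top Z: go to s1, push ECZ → (s1, aaabbabbab, ECZ)
  read a, top E: go to s1, push EE → (s1, aabbabbab, EECZ)
  read a, top E: go to s1, push EE → (s1, abbabbab, EEECZ)
  read a, top E: go to s1, push EE → (s1, bbabbab, EEEECZ)
  read b, top E: go to s1, push C → (s1, babbab, CEEECZ)
  ε-move, top C: go to s2, push BC → (s2, babbab, BCEEECZ)
  read b, top B: go to s0, push CB → (s0, abbab, CBCEEECZ)
  read a, top C: go to s0, push ε → (s0, bbab, BCEEECZ)
  ε-move, top B: go to s1, push E → (s1, bbab, ECEEECZ)
  read b, top E: go to s1, push C → (s1, bab, CCEEECZ)
  ε-move, top C: go to s2, push BC → (s2, bab, BCCEEECZ)
  read b, top B: go to s0, push CB → (s0, ab, CBCCEEECZ)
  read a, top C: go to s0, push ε → (s0, b, BCCEEECZ)
  ε-move, top B: go to s1, push E → (s1, b, ECCEEECZ)
  read b, top E: go to s1, push C → (s1, ε, CCCEEECZ)
  ε-move, top C: go to s2, push BC → (s2, ε, BCCCEEECZ)
All input consumed in state s2 with stack BCCCEEECZ.

BCCCEEECZ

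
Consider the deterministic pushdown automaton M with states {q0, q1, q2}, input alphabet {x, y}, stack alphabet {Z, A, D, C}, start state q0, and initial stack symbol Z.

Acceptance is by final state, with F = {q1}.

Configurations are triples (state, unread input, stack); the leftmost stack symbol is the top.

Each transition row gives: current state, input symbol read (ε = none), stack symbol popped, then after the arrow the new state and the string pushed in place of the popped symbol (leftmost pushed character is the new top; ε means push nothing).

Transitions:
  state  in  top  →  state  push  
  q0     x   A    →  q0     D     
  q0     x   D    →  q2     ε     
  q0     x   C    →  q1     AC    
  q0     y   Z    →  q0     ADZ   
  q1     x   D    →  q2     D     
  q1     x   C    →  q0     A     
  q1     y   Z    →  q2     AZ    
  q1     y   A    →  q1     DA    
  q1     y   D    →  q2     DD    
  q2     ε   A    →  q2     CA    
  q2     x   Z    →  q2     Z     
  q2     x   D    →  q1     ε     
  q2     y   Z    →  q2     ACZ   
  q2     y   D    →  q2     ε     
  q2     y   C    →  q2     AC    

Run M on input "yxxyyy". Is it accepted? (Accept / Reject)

Reject

(q0, yxxyyy, Z) ⊢ (q0, xxyyy, ADZ) ⊢ (q0, xyyy, DDZ) ⊢ (q2, yyy, DZ) ⊢ (q2, yy, Z) ⊢ (q2, y, ACZ) ⊢ (q2, y, CACZ) ⊢ (q2, ε, ACACZ) ⊢ (q2, ε, CACACZ)
All input consumed; state q2 ∉ F and no further ε-move applies.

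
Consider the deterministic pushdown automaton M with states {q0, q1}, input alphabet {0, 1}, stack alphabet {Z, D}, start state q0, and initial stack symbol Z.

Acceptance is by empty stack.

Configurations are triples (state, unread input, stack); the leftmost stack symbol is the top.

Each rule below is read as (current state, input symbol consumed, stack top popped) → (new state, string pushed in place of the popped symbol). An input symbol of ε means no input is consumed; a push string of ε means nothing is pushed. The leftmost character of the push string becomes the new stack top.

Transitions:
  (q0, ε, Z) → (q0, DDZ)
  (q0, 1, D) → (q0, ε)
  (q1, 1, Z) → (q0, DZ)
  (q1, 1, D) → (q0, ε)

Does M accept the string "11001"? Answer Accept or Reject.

(q0, 11001, Z)
  ε-move, top Z: go to q0, push DDZ → (q0, 11001, DDZ)
  read 1, top D: go to q0, push ε → (q0, 1001, DZ)
  read 1, top D: go to q0, push ε → (q0, 001, Z)
  ε-move, top Z: go to q0, push DDZ → (q0, 001, DDZ)
No transition applies at (q0, 001, DDZ); input not fully consumed.

Reject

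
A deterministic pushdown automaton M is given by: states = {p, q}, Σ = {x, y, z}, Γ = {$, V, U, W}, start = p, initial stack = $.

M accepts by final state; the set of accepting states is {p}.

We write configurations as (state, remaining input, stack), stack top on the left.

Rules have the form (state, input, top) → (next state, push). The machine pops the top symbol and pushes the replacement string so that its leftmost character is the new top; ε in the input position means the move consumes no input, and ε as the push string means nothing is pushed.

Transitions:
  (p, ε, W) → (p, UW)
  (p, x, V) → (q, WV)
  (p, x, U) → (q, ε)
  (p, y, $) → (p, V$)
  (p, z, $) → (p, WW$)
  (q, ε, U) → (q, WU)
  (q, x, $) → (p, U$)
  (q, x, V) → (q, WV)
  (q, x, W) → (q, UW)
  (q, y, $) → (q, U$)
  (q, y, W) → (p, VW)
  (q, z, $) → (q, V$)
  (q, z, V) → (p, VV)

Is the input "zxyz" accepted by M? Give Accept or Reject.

(p, zxyz, $)
  read z, top $: go to p, push WW$ → (p, xyz, WW$)
  ε-move, top W: go to p, push UW → (p, xyz, UWW$)
  read x, top U: go to q, push ε → (q, yz, WW$)
  read y, top W: go to p, push VW → (p, z, VWW$)
No transition applies at (p, z, VWW$); input not fully consumed.

Reject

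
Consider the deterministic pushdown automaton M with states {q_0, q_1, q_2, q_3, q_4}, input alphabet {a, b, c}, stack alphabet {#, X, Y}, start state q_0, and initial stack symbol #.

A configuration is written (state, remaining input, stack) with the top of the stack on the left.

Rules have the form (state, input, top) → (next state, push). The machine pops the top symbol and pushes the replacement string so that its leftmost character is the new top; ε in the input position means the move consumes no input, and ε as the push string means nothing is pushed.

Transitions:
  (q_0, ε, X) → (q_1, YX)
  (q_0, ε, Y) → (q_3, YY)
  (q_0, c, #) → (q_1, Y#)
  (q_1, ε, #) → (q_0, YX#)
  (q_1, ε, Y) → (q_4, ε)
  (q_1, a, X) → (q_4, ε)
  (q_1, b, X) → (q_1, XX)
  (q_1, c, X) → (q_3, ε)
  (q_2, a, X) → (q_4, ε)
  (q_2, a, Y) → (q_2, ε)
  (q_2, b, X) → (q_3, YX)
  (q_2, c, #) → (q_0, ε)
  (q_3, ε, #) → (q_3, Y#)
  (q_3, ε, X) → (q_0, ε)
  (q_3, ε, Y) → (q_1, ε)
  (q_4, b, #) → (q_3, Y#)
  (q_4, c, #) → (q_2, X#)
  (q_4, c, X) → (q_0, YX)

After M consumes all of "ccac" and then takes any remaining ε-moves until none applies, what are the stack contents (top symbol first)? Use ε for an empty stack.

(q_0, ccac, #)
  read c, top #: go to q_1, push Y# → (q_1, cac, Y#)
  ε-move, top Y: go to q_4, push ε → (q_4, cac, #)
  read c, top #: go to q_2, push X# → (q_2, ac, X#)
  read a, top X: go to q_4, push ε → (q_4, c, #)
  read c, top #: go to q_2, push X# → (q_2, ε, X#)
All input consumed in state q_2 with stack X#.

X#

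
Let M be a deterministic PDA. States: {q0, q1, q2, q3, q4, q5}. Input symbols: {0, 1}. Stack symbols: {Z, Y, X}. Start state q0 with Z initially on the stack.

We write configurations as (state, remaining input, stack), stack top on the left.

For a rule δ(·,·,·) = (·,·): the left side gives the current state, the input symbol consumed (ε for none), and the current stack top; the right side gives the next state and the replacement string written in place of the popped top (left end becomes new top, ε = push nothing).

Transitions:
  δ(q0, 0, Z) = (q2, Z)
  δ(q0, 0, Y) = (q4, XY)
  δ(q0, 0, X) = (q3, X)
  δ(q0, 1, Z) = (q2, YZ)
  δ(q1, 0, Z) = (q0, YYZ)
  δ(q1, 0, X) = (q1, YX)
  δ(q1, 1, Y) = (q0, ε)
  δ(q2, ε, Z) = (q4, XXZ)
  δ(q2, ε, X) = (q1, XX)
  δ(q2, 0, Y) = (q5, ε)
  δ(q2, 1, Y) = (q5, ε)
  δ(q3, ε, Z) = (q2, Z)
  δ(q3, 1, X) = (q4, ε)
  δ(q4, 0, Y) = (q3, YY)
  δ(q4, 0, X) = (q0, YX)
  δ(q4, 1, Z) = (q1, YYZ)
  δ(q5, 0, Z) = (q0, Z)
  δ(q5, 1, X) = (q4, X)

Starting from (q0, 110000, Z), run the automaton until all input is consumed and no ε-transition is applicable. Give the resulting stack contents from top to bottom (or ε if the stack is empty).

(q0, 110000, Z)
  read 1, top Z: go to q2, push YZ → (q2, 10000, YZ)
  read 1, top Y: go to q5, push ε → (q5, 0000, Z)
  read 0, top Z: go to q0, push Z → (q0, 000, Z)
  read 0, top Z: go to q2, push Z → (q2, 00, Z)
  ε-move, top Z: go to q4, push XXZ → (q4, 00, XXZ)
  read 0, top X: go to q0, push YX → (q0, 0, YXXZ)
  read 0, top Y: go to q4, push XY → (q4, ε, XYXXZ)
All input consumed in state q4 with stack XYXXZ.

XYXXZ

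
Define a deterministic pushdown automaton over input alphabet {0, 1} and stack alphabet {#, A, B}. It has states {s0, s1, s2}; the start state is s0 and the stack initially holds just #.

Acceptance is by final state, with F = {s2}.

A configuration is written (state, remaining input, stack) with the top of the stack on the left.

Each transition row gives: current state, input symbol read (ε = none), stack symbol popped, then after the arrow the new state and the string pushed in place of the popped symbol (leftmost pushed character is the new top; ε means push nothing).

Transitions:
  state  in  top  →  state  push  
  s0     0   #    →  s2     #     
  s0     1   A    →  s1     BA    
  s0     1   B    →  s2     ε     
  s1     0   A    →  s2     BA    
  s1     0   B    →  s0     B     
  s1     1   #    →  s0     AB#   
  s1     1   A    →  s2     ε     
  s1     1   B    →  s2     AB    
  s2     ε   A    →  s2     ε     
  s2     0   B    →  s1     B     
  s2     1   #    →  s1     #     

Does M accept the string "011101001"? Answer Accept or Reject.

Accept

(s0, 011101001, #) ⊢ (s2, 11101001, #) ⊢ (s1, 1101001, #) ⊢ (s0, 101001, AB#) ⊢ (s1, 01001, BAB#) ⊢ (s0, 1001, BAB#) ⊢ (s2, 001, AB#) ⊢ (s2, 001, B#) ⊢ (s1, 01, B#) ⊢ (s0, 1, B#) ⊢ (s2, ε, #)
All input consumed; state s2 ∈ F.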